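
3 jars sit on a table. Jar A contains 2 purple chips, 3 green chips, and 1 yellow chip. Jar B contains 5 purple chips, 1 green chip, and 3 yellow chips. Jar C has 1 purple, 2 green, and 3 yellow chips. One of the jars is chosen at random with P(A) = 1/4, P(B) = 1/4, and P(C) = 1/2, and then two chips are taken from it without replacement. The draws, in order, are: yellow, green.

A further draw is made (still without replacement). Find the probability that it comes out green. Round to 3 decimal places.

0.277

The likelihood of the observed sequence under each hypothesis: P(data | jar A) = (1/6)(3/5) = 1/10; P(data | jar B) = (3/9)(1/8) = 1/24; P(data | jar C) = (3/6)(2/5) = 1/5.
Multiplying each by its prior: 1/4 · 1/10 = 1/40, 1/4 · 1/24 = 1/96, 1/2 · 1/5 = 1/10; with total 13/96.
Dividing through by the total gives posterior P(jar A | data) = 12/65, P(jar B | data) = 1/13, P(jar C | data) = 48/65.
So P(green next | data) = Σ P(green next | H) P(H | data) = (1/2)(12/65) + (0)(1/13) + (1/4)(48/65) = 18/65.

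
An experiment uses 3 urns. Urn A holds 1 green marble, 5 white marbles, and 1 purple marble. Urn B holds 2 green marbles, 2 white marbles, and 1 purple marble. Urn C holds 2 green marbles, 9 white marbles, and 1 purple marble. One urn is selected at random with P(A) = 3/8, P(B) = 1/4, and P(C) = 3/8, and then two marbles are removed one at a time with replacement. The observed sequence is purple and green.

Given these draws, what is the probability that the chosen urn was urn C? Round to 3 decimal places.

0.158

Compute the likelihood of the observed sequence for each case: P(data | urn A) = (1/7)(1/7) = 0.020408; P(data | urn B) = (1/5)(2/5) = 0.08; P(data | urn C) = (1/12)(2/12) = 0.013889.
The prior-weighted likelihoods are 3/8 · 0.020408 = 0.0076531, 1/4 · 0.08 = 0.02, 3/8 · 0.013889 = 0.0052083; summing to 0.032861.
By Bayes' rule, P(urn C | data) = (0.0052083) / (0.032861) = 0.15849.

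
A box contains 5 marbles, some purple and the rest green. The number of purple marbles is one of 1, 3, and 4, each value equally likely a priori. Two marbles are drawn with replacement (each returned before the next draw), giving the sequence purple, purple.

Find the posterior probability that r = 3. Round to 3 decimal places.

0.346

Compute the likelihood of the observed sequence for each case: P(data | r = 1) = (1/5)(1/5) = 1/25; P(data | r = 3) = (3/5)(3/5) = 9/25; P(data | r = 4) = (4/5)(4/5) = 16/25.
The prior-weighted likelihoods are 1/3 · 1/25 = 1/75, 1/3 · 9/25 = 3/25, 1/3 · 16/25 = 16/75; summing to 26/75.
By Bayes' rule, P(r = 3 | data) = (3/25) / (26/75) = 9/26.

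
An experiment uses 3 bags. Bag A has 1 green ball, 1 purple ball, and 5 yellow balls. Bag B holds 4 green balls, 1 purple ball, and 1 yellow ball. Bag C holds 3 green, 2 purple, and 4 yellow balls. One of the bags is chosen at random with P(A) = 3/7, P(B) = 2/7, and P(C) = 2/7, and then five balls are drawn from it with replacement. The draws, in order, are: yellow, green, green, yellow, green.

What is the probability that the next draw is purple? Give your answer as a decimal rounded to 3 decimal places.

0.187

The likelihood of the observed sequence under each hypothesis: P(data | bag A) = (5/7)(1/7)(1/7)(5/7)(1/7) = 0.0014875; P(data | bag B) = (1/6)(4/6)(4/6)(1/6)(4/6) = 0.0082305; P(data | bag C) = (4/9)(3/9)(3/9)(4/9)(3/9) = 0.007316.
Multiplying each by its prior: 3/7 · 0.0014875 = 0.00063749, 2/7 · 0.0082305 = 0.0023516, 2/7 · 0.007316 = 0.0020903; summing to 0.0050793.
Dividing through by the total gives posterior P(bag A | data) = 0.12551, P(bag B | data) = 0.46297, P(bag C | data) = 0.41153.
Averaging over the posterior, P(purple next | data) = (1/7)(0.12551) + (1/6)(0.46297) + (2/9)(0.41153) = 0.18654.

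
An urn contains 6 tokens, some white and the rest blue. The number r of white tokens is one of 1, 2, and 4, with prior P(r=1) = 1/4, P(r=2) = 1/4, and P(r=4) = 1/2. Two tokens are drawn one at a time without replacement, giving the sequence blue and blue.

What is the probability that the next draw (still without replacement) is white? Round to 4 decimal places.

Compute the likelihood of the observed sequence for each case: P(data | r = 1) = (5/6)(4/5) = 2/3; P(data | r = 2) = (4/6)(3/5) = 2/5; P(data | r = 4) = (2/6)(1/5) = 1/15.
Weighting by the prior gives 1/4 · 2/3 = 1/6, 1/4 · 2/5 = 1/10, 1/2 · 1/15 = 1/30; with total 3/10.
The posterior is then P(r = 1 | data) = 5/9, P(r = 2 | data) = 1/3, P(r = 4 | data) = 1/9.
So P(white next | data) = Σ P(white next | H) P(H | data) = (1/4)(5/9) + (1/2)(1/3) + (1)(1/9) = 5/12.

0.4167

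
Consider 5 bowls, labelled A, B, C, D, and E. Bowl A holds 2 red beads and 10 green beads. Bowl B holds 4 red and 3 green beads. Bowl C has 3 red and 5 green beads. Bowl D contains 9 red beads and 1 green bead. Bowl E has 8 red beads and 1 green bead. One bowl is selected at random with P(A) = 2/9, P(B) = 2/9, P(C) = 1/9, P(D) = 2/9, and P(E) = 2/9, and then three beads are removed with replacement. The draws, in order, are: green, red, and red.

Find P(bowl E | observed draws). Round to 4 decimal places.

The likelihood of the observed sequence under each hypothesis: P(data | bowl A) = (10/12)(2/12)(2/12) = 0.023148; P(data | bowl B) = (3/7)(4/7)(4/7) = 0.13994; P(data | bowl C) = (5/8)(3/8)(3/8) = 0.087891; P(data | bowl D) = (1/10)(9/10)(9/10) = 0.081; P(data | bowl E) = (1/9)(8/9)(8/9) = 0.087791.
Weighting by the prior gives 2/9 · 0.023148 = 0.005144, 2/9 · 0.13994 = 0.031098, 1/9 · 0.087891 = 0.0097656, 2/9 · 0.081 = 0.018, 2/9 · 0.087791 = 0.019509; summing to 0.083517.
By Bayes' rule, P(bowl E | data) = (0.019509) / (0.083517) = 0.2336.

0.2336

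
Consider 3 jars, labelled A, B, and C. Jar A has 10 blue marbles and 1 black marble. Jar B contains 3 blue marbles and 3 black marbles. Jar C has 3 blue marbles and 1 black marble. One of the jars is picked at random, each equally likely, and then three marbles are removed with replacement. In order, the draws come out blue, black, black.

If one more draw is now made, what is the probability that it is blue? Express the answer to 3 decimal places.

0.582

Compute the likelihood of the observed sequence for each case: P(data | jar A) = (10/11)(1/11)(1/11) = 0.0075131; P(data | jar B) = (3/6)(3/6)(3/6) = 0.125; P(data | jar C) = (3/4)(1/4)(1/4) = 0.046875.
Multiplying each by its prior: 1/3 · 0.0075131 = 0.0025044, 1/3 · 0.125 = 0.041667, 1/3 · 0.046875 = 0.015625; with total 0.059796.
The posterior is then P(jar A | data) = 0.041882, P(jar B | data) = 0.69681, P(jar C | data) = 0.2613.
Averaging over the posterior, P(blue next | data) = (10/11)(0.041882) + (1/2)(0.69681) + (3/4)(0.2613) = 0.58246.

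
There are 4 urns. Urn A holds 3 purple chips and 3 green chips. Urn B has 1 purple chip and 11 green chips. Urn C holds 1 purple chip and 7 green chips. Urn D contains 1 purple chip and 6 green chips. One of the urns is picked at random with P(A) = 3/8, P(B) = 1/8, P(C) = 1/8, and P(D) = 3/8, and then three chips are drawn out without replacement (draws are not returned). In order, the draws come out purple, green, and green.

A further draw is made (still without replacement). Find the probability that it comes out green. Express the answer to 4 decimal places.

Under each hypothesis, the probability of the observed sequence is: P(data | urn A) = (3/6)(3/5)(2/4) = 0.15; P(data | urn B) = (1/12)(11/11)(10/10) = 0.083333; P(data | urn C) = (1/8)(7/7)(6/6) = 0.125; P(data | urn D) = (1/7)(6/6)(5/5) = 0.14286.
The prior-weighted likelihoods are 3/8 · 0.15 = 0.05625, 1/8 · 0.083333 = 0.010417, 1/8 · 0.125 = 0.015625, 3/8 · 0.14286 = 0.053571; summing to 0.13586.
The posterior is then P(urn A | data) = 0.41402, P(urn B | data) = 0.07667, P(urn C | data) = 0.11501, P(urn D | data) = 0.3943.
Averaging over the posterior, P(green next | data) = (1/3)(0.41402) + (1)(0.07667) + (1)(0.11501) + (1)(0.3943) = 0.72399.

0.7240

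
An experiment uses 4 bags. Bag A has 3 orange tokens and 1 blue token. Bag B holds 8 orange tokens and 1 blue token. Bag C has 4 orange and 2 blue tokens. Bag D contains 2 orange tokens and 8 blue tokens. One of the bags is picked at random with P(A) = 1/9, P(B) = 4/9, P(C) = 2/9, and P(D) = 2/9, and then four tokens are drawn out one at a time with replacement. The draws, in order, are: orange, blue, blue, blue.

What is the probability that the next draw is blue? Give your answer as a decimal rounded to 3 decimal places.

The likelihood of the observed sequence under each hypothesis: P(data | bag A) = (3/4)(1/4)(1/4)(1/4) = 0.011719; P(data | bag B) = (8/9)(1/9)(1/9)(1/9) = 0.0012193; P(data | bag C) = (4/6)(2/6)(2/6)(2/6) = 0.024691; P(data | bag D) = (2/10)(8/10)(8/10)(8/10) = 0.1024.
Multiplying each by its prior: 1/9 · 0.011719 = 0.0013021, 4/9 · 0.0012193 = 0.00054192, 2/9 · 0.024691 = 0.005487, 2/9 · 0.1024 = 0.022756; summing to 0.030087.
Normalising, the posterior is P(bag A | data) = 0.043278, P(bag B | data) = 0.018012, P(bag C | data) = 0.18237, P(bag D | data) = 0.75634.
The predictive probability is P(blue next | data) = (1/4)(0.043278) + (1/9)(0.018012) + (1/3)(0.18237) + (4/5)(0.75634) = 0.67868.

0.679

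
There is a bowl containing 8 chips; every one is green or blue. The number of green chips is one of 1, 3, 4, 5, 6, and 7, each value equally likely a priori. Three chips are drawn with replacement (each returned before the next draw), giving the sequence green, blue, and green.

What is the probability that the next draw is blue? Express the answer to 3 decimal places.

Under each hypothesis, the probability of the observed sequence is: P(data | r = 1) = (1/8)(7/8)(1/8) = 0.013672; P(data | r = 3) = (3/8)(5/8)(3/8) = 0.087891; P(data | r = 4) = (4/8)(4/8)(4/8) = 0.125; P(data | r = 5) = (5/8)(3/8)(5/8) = 0.14648; P(data | r = 6) = (6/8)(2/8)(6/8) = 0.14062; P(data | r = 7) = (7/8)(1/8)(7/8) = 0.095703.
Weighting by the prior gives 1/6 · 0.013672 = 0.0022786, 1/6 · 0.087891 = 0.014648, 1/6 · 0.125 = 0.020833, 1/6 · 0.14648 = 0.024414, 1/6 · 0.14062 = 0.023438, 1/6 · 0.095703 = 0.015951; summing to 0.10156.
Normalising, the posterior is P(r = 1 | data) = 0.022436, P(r = 3 | data) = 0.14423, P(r = 4 | data) = 0.20513, P(r = 5 | data) = 0.24038, P(r = 6 | data) = 0.23077, P(r = 7 | data) = 0.15705.
Averaging over the posterior, P(blue next | data) = (7/8)(0.022436) + (5/8)(0.14423) + (1/2)(0.20513) + (3/8)(0.24038) + (1/4)(0.23077) + (1/8)(0.15705) = 0.37981.

0.380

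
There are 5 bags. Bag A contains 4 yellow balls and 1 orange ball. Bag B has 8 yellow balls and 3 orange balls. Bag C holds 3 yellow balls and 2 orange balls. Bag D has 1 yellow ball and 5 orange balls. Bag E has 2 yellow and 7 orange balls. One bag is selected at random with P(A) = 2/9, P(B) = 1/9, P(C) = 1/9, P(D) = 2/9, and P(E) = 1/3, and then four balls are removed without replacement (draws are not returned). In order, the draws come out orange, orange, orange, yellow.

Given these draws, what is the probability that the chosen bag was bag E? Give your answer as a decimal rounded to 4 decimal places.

0.5511

Under each hypothesis, the probability of the observed sequence is: P(data | bag A) = (1/5)(0/4) = 0; P(data | bag B) = (3/11)(2/10)(1/9)(8/8) = 0.0060606; P(data | bag C) = (2/5)(1/4)(0/3) = 0; P(data | bag D) = (5/6)(4/5)(3/4)(1/3) = 0.16667; P(data | bag E) = (7/9)(6/8)(5/7)(2/6) = 0.13889.
Weighting by the prior gives 2/9 · 0 = 0, 1/9 · 0.0060606 = 0.0006734, 1/9 · 0 = 0, 2/9 · 0.16667 = 0.037037, 1/3 · 0.13889 = 0.046296; with total 0.084007.
Therefore the posterior P(bag E | data) = (0.046296) / (0.084007) = 0.5511.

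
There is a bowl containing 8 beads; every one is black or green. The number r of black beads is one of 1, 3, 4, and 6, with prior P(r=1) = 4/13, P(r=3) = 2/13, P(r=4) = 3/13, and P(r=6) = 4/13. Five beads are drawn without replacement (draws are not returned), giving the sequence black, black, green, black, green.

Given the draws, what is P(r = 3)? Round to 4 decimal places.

0.1163

Under each hypothesis, the probability of the observed sequence is: P(data | r = 1) = (1/8)(0/7) = 0; P(data | r = 3) = (3/8)(2/7)(5/6)(1/5)(4/4) = 0.017857; P(data | r = 4) = (4/8)(3/7)(4/6)(2/5)(3/4) = 0.042857; P(data | r = 6) = (6/8)(5/7)(2/6)(4/5)(1/4) = 0.035714.
The prior-weighted likelihoods are 4/13 · 0 = 0, 2/13 · 0.017857 = 0.0027473, 3/13 · 0.042857 = 0.0098901, 4/13 · 0.035714 = 0.010989; these sum to 0.023626.
By Bayes' rule, P(r = 3 | data) = (0.0027473) / (0.023626) = 0.11628.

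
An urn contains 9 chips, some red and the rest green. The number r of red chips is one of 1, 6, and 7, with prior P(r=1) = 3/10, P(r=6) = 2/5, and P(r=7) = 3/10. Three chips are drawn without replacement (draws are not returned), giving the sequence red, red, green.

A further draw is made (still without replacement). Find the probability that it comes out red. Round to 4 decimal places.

The likelihood of the observed sequence under each hypothesis: P(data | r = 1) = (1/9)(0/8) = 0; P(data | r = 6) = (6/9)(5/8)(3/7) = 5/28; P(data | r = 7) = (7/9)(6/8)(2/7) = 1/6.
Multiplying each by its prior: 3/10 · 0 = 0, 2/5 · 5/28 = 1/14, 3/10 · 1/6 = 1/20; summing to 17/140.
Dividing through by the total gives posterior P(r = 1 | data) = 0, P(r = 6 | data) = 10/17, P(r = 7 | data) = 7/17.
Averaging over the posterior, P(red next | data) = (2/3)(10/17) + (5/6)(7/17) = 25/34.

0.7353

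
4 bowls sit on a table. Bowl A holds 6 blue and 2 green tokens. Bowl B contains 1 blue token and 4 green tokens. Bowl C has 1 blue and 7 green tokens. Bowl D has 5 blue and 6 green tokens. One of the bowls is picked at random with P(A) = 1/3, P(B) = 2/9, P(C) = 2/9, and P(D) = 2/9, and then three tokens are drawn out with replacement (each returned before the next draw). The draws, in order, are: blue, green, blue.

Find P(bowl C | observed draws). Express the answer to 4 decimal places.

0.0370

For each hypothesis, P(data | H) works out to: P(data | bowl A) = (6/8)(2/8)(6/8) = 0.14062; P(data | bowl B) = (1/5)(4/5)(1/5) = 0.032; P(data | bowl C) = (1/8)(7/8)(1/8) = 0.013672; P(data | bowl D) = (5/11)(6/11)(5/11) = 0.1127.
Weighting by the prior gives 1/3 · 0.14062 = 0.046875, 2/9 · 0.032 = 0.0071111, 2/9 · 0.013672 = 0.0030382, 2/9 · 0.1127 = 0.025044; these sum to 0.082068.
Therefore the posterior P(bowl C | data) = (0.0030382) / (0.082068) = 0.03702.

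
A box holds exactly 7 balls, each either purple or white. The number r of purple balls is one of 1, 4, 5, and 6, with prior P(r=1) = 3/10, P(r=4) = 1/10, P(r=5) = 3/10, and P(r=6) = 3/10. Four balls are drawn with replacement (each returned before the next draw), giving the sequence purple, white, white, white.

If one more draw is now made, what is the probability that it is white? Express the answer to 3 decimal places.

Compute the likelihood of the observed sequence for each case: P(data | r = 1) = (1/7)(6/7)(6/7)(6/7) = 0.089963; P(data | r = 4) = (4/7)(3/7)(3/7)(3/7) = 0.044981; P(data | r = 5) = (5/7)(2/7)(2/7)(2/7) = 0.01666; P(data | r = 6) = (6/7)(1/7)(1/7)(1/7) = 0.002499.
Weighting by the prior gives 3/10 · 0.089963 = 0.026989, 1/10 · 0.044981 = 0.0044981, 3/10 · 0.01666 = 0.0049979, 3/10 · 0.002499 = 0.00074969; these sum to 0.037234.
Normalising, the posterior is P(r = 1 | data) = 0.72483, P(r = 4 | data) = 0.12081, P(r = 5 | data) = 0.13423, P(r = 6 | data) = 0.020134.
So P(white next | data) = Σ P(white next | H) P(H | data) = (6/7)(0.72483) + (3/7)(0.12081) + (2/7)(0.13423) + (1/7)(0.020134) = 0.71429.

0.714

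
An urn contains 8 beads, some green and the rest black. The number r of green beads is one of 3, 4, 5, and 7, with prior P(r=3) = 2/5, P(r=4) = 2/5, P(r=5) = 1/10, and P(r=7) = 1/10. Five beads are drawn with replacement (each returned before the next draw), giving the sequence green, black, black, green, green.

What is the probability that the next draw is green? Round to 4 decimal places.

0.4917

Under each hypothesis, the probability of the observed sequence is: P(data | r = 3) = (3/8)(5/8)(5/8)(3/8)(3/8) = 0.020599; P(data | r = 4) = (4/8)(4/8)(4/8)(4/8)(4/8) = 0.03125; P(data | r = 5) = (5/8)(3/8)(3/8)(5/8)(5/8) = 0.034332; P(data | r = 7) = (7/8)(1/8)(1/8)(7/8)(7/8) = 0.010468.
The prior-weighted likelihoods are 2/5 · 0.020599 = 0.0082397, 2/5 · 0.03125 = 0.0125, 1/10 · 0.034332 = 0.0034332, 1/10 · 0.010468 = 0.0010468; these sum to 0.02522.
Normalising, the posterior is P(r = 3 | data) = 0.32672, P(r = 4 | data) = 0.49564, P(r = 5 | data) = 0.13613, P(r = 7 | data) = 0.041505.
The predictive probability is P(green next | data) = (3/8)(0.32672) + (1/2)(0.49564) + (5/8)(0.13613) + (7/8)(0.041505) = 0.49174.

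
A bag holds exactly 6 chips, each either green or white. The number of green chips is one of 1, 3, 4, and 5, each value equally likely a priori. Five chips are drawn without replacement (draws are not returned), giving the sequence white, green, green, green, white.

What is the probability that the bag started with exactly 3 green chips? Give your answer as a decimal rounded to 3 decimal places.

The likelihood of the observed sequence under each hypothesis: P(data | r = 1) = (5/6)(1/5)(0/4) = 0; P(data | r = 3) = (3/6)(3/5)(2/4)(1/3)(2/2) = 1/20; P(data | r = 4) = (2/6)(4/5)(3/4)(2/3)(1/2) = 1/15; P(data | r = 5) = (1/6)(5/5)(4/4)(3/3)(0/2) = 0.
Weighting by the prior gives 1/4 · 0 = 0, 1/4 · 1/20 = 1/80, 1/4 · 1/15 = 1/60, 1/4 · 0 = 0; with total 7/240.
Therefore the posterior P(r = 3 | data) = (1/80) / (7/240) = 3/7.

0.429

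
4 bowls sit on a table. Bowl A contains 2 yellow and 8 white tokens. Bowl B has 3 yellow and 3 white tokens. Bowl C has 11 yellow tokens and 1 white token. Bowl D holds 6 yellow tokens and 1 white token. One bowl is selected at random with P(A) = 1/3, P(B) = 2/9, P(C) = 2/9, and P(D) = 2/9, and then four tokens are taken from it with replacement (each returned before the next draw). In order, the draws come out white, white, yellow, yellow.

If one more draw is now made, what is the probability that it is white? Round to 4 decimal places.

0.5307

Compute the likelihood of the observed sequence for each case: P(data | bowl A) = (8/10)(8/10)(2/10)(2/10) = 0.0256; P(data | bowl B) = (3/6)(3/6)(3/6)(3/6) = 0.0625; P(data | bowl C) = (1/12)(1/12)(11/12)(11/12) = 0.0058353; P(data | bowl D) = (1/7)(1/7)(6/7)(6/7) = 0.014994.
Weighting by the prior gives 1/3 · 0.0256 = 0.0085333, 2/9 · 0.0625 = 0.013889, 2/9 · 0.0058353 = 0.0012967, 2/9 · 0.014994 = 0.0033319; these sum to 0.027051.
Normalising, the posterior is P(bowl A | data) = 0.31545, P(bowl B | data) = 0.51344, P(bowl C | data) = 0.047936, P(bowl D | data) = 0.12317.
So P(white next | data) = Σ P(white next | H) P(H | data) = (4/5)(0.31545) + (1/2)(0.51344) + (1/12)(0.047936) + (1/7)(0.12317) = 0.53067.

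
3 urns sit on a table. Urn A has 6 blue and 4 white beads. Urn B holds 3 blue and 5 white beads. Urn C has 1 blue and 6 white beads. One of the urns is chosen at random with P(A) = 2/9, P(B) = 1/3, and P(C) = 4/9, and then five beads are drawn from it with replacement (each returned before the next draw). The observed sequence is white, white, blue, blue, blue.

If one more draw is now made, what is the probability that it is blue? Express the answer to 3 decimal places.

Compute the likelihood of the observed sequence for each case: P(data | urn A) = (4/10)(4/10)(6/10)(6/10)(6/10) = 0.03456; P(data | urn B) = (5/8)(5/8)(3/8)(3/8)(3/8) = 0.020599; P(data | urn C) = (6/7)(6/7)(1/7)(1/7)(1/7) = 0.002142.
The prior-weighted likelihoods are 2/9 · 0.03456 = 0.00768, 1/3 · 0.020599 = 0.0068665, 4/9 · 0.002142 = 0.00095198; with total 0.015498.
The posterior is then P(urn A | data) = 0.49553, P(urn B | data) = 0.44304, P(urn C | data) = 0.061425.
Averaging over the posterior, P(blue next | data) = (3/5)(0.49553) + (3/8)(0.44304) + (1/7)(0.061425) = 0.47224.

0.472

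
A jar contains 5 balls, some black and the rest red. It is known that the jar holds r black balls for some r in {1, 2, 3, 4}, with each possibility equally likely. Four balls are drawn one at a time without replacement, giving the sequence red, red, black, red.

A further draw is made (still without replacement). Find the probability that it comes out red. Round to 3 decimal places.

Under each hypothesis, the probability of the observed sequence is: P(data | r = 1) = (4/5)(3/4)(1/3)(2/2) = 1/5; P(data | r = 2) = (3/5)(2/4)(2/3)(1/2) = 1/10; P(data | r = 3) = (2/5)(1/4)(3/3)(0/2) = 0; P(data | r = 4) = (1/5)(0/4) = 0.
Weighting by the prior gives 1/4 · 1/5 = 1/20, 1/4 · 1/10 = 1/40, 1/4 · 0 = 0, 1/4 · 0 = 0; these sum to 3/40.
The posterior is then P(r = 1 | data) = 2/3, P(r = 2 | data) = 1/3, P(r = 3 | data) = 0, P(r = 4 | data) = 0.
Averaging over the posterior, P(red next | data) = (1)(2/3) + (0)(1/3) = 2/3.

0.667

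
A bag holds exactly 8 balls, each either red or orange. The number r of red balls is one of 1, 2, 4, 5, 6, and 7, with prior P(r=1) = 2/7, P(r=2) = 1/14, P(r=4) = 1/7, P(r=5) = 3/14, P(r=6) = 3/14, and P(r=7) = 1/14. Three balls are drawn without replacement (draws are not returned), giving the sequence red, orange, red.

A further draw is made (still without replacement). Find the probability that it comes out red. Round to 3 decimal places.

The likelihood of the observed sequence under each hypothesis: P(data | r = 1) = (1/8)(7/7)(0/6) = 0; P(data | r = 2) = (2/8)(6/7)(1/6) = 1/28; P(data | r = 4) = (4/8)(4/7)(3/6) = 1/7; P(data | r = 5) = (5/8)(3/7)(4/6) = 5/28; P(data | r = 6) = (6/8)(2/7)(5/6) = 5/28; P(data | r = 7) = (7/8)(1/7)(6/6) = 1/8.
The prior-weighted likelihoods are 2/7 · 0 = 0, 1/14 · 1/28 = 1/392, 1/7 · 1/7 = 1/49, 3/14 · 5/28 = 15/392, 3/14 · 5/28 = 15/392, 1/14 · 1/8 = 1/112; these sum to 85/784.
Dividing through by the total gives posterior P(r = 1 | data) = 0, P(r = 2 | data) = 2/85, P(r = 4 | data) = 16/85, P(r = 5 | data) = 6/17, P(r = 6 | data) = 6/17, P(r = 7 | data) = 7/85.
So P(red next | data) = Σ P(red next | H) P(H | data) = (0)(2/85) + (2/5)(16/85) + (3/5)(6/17) + (4/5)(6/17) + (1)(7/85) = 277/425.

0.652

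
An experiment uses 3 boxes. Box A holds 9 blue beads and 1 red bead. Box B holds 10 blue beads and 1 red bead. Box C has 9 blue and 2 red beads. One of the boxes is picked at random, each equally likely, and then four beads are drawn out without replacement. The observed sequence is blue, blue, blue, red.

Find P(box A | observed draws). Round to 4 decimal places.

For each hypothesis, P(data | H) works out to: P(data | box A) = (9/10)(8/9)(7/8)(1/7) = 1/10; P(data | box B) = (10/11)(9/10)(8/9)(1/8) = 1/11; P(data | box C) = (9/11)(8/10)(7/9)(2/8) = 7/55.
Multiplying each by its prior: 1/3 · 1/10 = 1/30, 1/3 · 1/11 = 1/33, 1/3 · 7/55 = 7/165; summing to 7/66.
By Bayes' rule, P(box A | data) = (1/30) / (7/66) = 11/35.

0.3143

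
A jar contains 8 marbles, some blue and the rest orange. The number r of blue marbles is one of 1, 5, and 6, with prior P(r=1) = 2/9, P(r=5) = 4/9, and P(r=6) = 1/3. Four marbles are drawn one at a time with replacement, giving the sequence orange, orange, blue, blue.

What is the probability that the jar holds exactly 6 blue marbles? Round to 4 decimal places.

The likelihood of the observed sequence under each hypothesis: P(data | r = 1) = (7/8)(7/8)(1/8)(1/8) = 0.011963; P(data | r = 5) = (3/8)(3/8)(5/8)(5/8) = 0.054932; P(data | r = 6) = (2/8)(2/8)(6/8)(6/8) = 0.035156.
Multiplying each by its prior: 2/9 · 0.011963 = 0.0026584, 4/9 · 0.054932 = 0.024414, 1/3 · 0.035156 = 0.011719; with total 0.038791.
By Bayes' rule, P(r = 6 | data) = (0.011719) / (0.038791) = 0.3021.

0.3021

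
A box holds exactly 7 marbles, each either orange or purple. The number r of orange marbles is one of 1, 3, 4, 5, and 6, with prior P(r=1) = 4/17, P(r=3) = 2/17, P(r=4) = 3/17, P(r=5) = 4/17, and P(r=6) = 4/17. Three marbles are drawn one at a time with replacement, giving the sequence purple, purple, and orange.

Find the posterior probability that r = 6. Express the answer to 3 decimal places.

For each hypothesis, P(data | H) works out to: P(data | r = 1) = (6/7)(6/7)(1/7) = 0.10496; P(data | r = 3) = (4/7)(4/7)(3/7) = 0.13994; P(data | r = 4) = (3/7)(3/7)(4/7) = 0.10496; P(data | r = 5) = (2/7)(2/7)(5/7) = 0.058309; P(data | r = 6) = (1/7)(1/7)(6/7) = 0.017493.
Weighting by the prior gives 4/17 · 0.10496 = 0.024696, 2/17 · 0.13994 = 0.016464, 3/17 · 0.10496 = 0.018522, 4/17 · 0.058309 = 0.01372, 4/17 · 0.017493 = 0.0041159; with total 0.077517.
By Bayes' rule, P(r = 6 | data) = (0.0041159) / (0.077517) = 0.053097.

0.053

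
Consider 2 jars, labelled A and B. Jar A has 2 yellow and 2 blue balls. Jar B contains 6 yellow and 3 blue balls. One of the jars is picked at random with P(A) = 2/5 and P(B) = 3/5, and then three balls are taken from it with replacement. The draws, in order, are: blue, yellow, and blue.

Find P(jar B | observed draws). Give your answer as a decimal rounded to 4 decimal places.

0.4706

Under each hypothesis, the probability of the observed sequence is: P(data | jar A) = (2/4)(2/4)(2/4) = 1/8; P(data | jar B) = (3/9)(6/9)(3/9) = 2/27.
Weighting by the prior gives 2/5 · 1/8 = 1/20, 3/5 · 2/27 = 2/45; with total 17/180.
So P(jar B | data) = (2/45) / (17/180) = 8/17.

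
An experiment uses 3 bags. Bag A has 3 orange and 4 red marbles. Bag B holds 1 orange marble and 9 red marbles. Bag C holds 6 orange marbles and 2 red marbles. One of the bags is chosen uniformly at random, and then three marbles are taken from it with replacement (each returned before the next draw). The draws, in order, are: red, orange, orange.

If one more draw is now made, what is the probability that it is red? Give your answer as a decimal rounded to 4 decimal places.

0.4055

Compute the likelihood of the observed sequence for each case: P(data | bag A) = (4/7)(3/7)(3/7) = 0.10496; P(data | bag B) = (9/10)(1/10)(1/10) = 0.009; P(data | bag C) = (2/8)(6/8)(6/8) = 0.14062.
The prior-weighted likelihoods are 1/3 · 0.10496 = 0.034985, 1/3 · 0.009 = 0.003, 1/3 · 0.14062 = 0.046875; summing to 0.08486.
Dividing through by the total gives posterior P(bag A | data) = 0.41227, P(bag B | data) = 0.035352, P(bag C | data) = 0.55238.
The predictive probability is P(red next | data) = (4/7)(0.41227) + (9/10)(0.035352) + (1/4)(0.55238) = 0.40549.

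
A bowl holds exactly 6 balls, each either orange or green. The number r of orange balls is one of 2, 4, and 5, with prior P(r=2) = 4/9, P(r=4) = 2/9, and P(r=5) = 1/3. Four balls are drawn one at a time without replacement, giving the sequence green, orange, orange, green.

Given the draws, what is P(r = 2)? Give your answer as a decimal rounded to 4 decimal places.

0.6667

Under each hypothesis, the probability of the observed sequence is: P(data | r = 2) = (4/6)(2/5)(1/4)(3/3) = 1/15; P(data | r = 4) = (2/6)(4/5)(3/4)(1/3) = 1/15; P(data | r = 5) = (1/6)(5/5)(4/4)(0/3) = 0.
Weighting by the prior gives 4/9 · 1/15 = 4/135, 2/9 · 1/15 = 2/135, 1/3 · 0 = 0; with total 2/45.
By Bayes' rule, P(r = 2 | data) = (4/135) / (2/45) = 2/3.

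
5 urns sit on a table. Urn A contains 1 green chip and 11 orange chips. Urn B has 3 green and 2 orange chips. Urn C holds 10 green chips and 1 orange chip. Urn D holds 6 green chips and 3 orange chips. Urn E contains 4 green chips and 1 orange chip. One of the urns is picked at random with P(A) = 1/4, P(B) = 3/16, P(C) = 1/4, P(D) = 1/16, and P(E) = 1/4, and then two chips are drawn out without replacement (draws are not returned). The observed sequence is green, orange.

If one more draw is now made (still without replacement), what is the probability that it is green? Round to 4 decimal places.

0.7337

Compute the likelihood of the observed sequence for each case: P(data | urn A) = (1/12)(11/11) = 0.083333; P(data | urn B) = (3/5)(2/4) = 0.3; P(data | urn C) = (10/11)(1/10) = 0.090909; P(data | urn D) = (6/9)(3/8) = 0.25; P(data | urn E) = (4/5)(1/4) = 0.2.
The prior-weighted likelihoods are 1/4 · 0.083333 = 0.020833, 3/16 · 0.3 = 0.05625, 1/4 · 0.090909 = 0.022727, 1/16 · 0.25 = 0.015625, 1/4 · 0.2 = 0.05; summing to 0.16544.
Dividing through by the total gives posterior P(urn A | data) = 0.12593, P(urn B | data) = 0.34001, P(urn C | data) = 0.13738, P(urn D | data) = 0.094448, P(urn E | data) = 0.30223.
Averaging over the posterior, P(green next | data) = (0)(0.12593) + (2/3)(0.34001) + (1)(0.13738) + (5/7)(0.094448) + (1)(0.30223) = 0.73375.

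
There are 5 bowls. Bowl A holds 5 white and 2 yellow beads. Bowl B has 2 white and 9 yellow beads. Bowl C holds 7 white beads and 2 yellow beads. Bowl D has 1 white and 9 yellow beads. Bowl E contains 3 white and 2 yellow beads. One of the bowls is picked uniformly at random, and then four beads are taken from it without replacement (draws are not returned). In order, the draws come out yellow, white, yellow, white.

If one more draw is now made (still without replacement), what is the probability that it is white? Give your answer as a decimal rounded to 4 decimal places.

0.9061

Under each hypothesis, the probability of the observed sequence is: P(data | bowl A) = (2/7)(5/6)(1/5)(4/4) = 0.047619; P(data | bowl B) = (9/11)(2/10)(8/9)(1/8) = 0.018182; P(data | bowl C) = (2/9)(7/8)(1/7)(6/6) = 0.027778; P(data | bowl D) = (9/10)(1/9)(8/8)(0/7) = 0; P(data | bowl E) = (2/5)(3/4)(1/3)(2/2) = 0.1.
Multiplying each by its prior: 1/5 · 0.047619 = 0.0095238, 1/5 · 0.018182 = 0.0036364, 1/5 · 0.027778 = 0.0055556, 1/5 · 0 = 0, 1/5 · 0.1 = 0.02; with total 0.038716.
The posterior is then P(bowl A | data) = 0.24599, P(bowl B | data) = 0.093925, P(bowl C | data) = 0.1435, P(bowl D | data) = 0, P(bowl E | data) = 0.51659.
So P(white next | data) = Σ P(white next | H) P(H | data) = (1)(0.24599) + (0)(0.093925) + (1)(0.1435) + (1)(0.51659) = 0.90608.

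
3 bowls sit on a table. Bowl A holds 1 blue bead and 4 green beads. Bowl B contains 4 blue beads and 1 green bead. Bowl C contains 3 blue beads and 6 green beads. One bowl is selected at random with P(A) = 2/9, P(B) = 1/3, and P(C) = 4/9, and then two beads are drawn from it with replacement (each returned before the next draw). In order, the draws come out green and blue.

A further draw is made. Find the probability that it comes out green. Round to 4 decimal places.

The likelihood of the observed sequence under each hypothesis: P(data | bowl A) = (4/5)(1/5) = 4/25; P(data | bowl B) = (1/5)(4/5) = 4/25; P(data | bowl C) = (6/9)(3/9) = 2/9.
Multiplying each by its prior: 2/9 · 4/25 = 8/225, 1/3 · 4/25 = 4/75, 4/9 · 2/9 = 8/81; summing to 76/405.
The posterior is then P(bowl A | data) = 0.18947, P(bowl B | data) = 0.28421, P(bowl C | data) = 0.52632.
The predictive probability is P(green next | data) = (4/5)(0.18947) + (1/5)(0.28421) + (2/3)(0.52632) = 0.5593.

0.5593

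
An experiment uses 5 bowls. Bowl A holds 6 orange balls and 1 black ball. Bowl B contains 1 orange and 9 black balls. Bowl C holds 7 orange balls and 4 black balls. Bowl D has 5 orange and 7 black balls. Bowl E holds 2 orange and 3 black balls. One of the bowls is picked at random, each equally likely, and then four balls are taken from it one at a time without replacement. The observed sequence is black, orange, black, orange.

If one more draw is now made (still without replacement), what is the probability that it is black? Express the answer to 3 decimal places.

Under each hypothesis, the probability of the observed sequence is: P(data | bowl A) = (1/7)(6/6)(0/5) = 0; P(data | bowl B) = (9/10)(1/9)(8/8)(0/7) = 0; P(data | bowl C) = (4/11)(7/10)(3/9)(6/8) = 0.063636; P(data | bowl D) = (7/12)(5/11)(6/10)(4/9) = 0.070707; P(data | bowl E) = (3/5)(2/4)(2/3)(1/2) = 0.1.
The prior-weighted likelihoods are 1/5 · 0 = 0, 1/5 · 0 = 0, 1/5 · 0.063636 = 0.012727, 1/5 · 0.070707 = 0.014141, 1/5 · 0.1 = 0.02; summing to 0.046869.
The posterior is then P(bowl A | data) = 0, P(bowl B | data) = 0, P(bowl C | data) = 0.27155, P(bowl D | data) = 0.30172, P(bowl E | data) = 0.42672.
The predictive probability is P(black next | data) = (2/7)(0.27155) + (5/8)(0.30172) + (1)(0.42672) = 0.69289.

0.693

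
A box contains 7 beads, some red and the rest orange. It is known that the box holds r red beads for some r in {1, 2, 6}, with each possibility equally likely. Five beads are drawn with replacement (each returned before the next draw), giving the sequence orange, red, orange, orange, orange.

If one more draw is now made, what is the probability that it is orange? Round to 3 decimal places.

The likelihood of the observed sequence under each hypothesis: P(data | r = 1) = (6/7)(1/7)(6/7)(6/7)(6/7) = 0.077111; P(data | r = 2) = (5/7)(2/7)(5/7)(5/7)(5/7) = 0.074374; P(data | r = 6) = (1/7)(6/7)(1/7)(1/7)(1/7) = 0.00035699.
Multiplying each by its prior: 1/3 · 0.077111 = 0.025704, 1/3 · 0.074374 = 0.024791, 1/3 · 0.00035699 = 0.000119; summing to 0.050614.
Normalising, the posterior is P(r = 1 | data) = 0.50784, P(r = 2 | data) = 0.48981, P(r = 6 | data) = 0.0023511.
So P(orange next | data) = Σ P(orange next | H) P(H | data) = (6/7)(0.50784) + (5/7)(0.48981) + (1/7)(0.0023511) = 0.78549.

0.785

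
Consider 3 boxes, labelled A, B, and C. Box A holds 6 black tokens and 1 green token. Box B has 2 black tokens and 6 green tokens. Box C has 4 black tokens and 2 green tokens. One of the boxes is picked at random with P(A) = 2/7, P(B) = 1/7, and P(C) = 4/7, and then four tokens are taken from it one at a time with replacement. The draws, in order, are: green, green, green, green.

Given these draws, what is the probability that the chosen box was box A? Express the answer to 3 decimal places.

0.002

Under each hypothesis, the probability of the observed sequence is: P(data | box A) = (1/7)(1/7)(1/7)(1/7) = 0.00041649; P(data | box B) = (6/8)(6/8)(6/8)(6/8) = 0.31641; P(data | box C) = (2/6)(2/6)(2/6)(2/6) = 0.012346.
Multiplying each by its prior: 2/7 · 0.00041649 = 0.000119, 1/7 · 0.31641 = 0.045201, 4/7 · 0.012346 = 0.0070547; these sum to 0.052375.
Therefore the posterior P(box A | data) = (0.000119) / (0.052375) = 0.0022721.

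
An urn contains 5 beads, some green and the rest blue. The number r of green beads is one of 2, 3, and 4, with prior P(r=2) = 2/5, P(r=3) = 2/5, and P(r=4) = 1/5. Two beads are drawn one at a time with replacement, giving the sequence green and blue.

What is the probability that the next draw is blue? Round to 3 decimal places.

Compute the likelihood of the observed sequence for each case: P(data | r = 2) = (2/5)(3/5) = 6/25; P(data | r = 3) = (3/5)(2/5) = 6/25; P(data | r = 4) = (4/5)(1/5) = 4/25.
Weighting by the prior gives 2/5 · 6/25 = 12/125, 2/5 · 6/25 = 12/125, 1/5 · 4/25 = 4/125; summing to 28/125.
The posterior is then P(r = 2 | data) = 3/7, P(r = 3 | data) = 3/7, P(r = 4 | data) = 1/7.
Averaging over the posterior, P(blue next | data) = (3/5)(3/7) + (2/5)(3/7) + (1/5)(1/7) = 16/35.

0.457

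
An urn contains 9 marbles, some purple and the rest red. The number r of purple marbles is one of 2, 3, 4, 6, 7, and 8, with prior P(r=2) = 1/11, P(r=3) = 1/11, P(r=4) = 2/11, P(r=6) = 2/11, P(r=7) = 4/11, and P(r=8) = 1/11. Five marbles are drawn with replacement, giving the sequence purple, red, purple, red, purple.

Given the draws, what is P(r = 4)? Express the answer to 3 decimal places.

Under each hypothesis, the probability of the observed sequence is: P(data | r = 2) = (2/9)(7/9)(2/9)(7/9)(2/9) = 0.0066386; P(data | r = 3) = (3/9)(6/9)(3/9)(6/9)(3/9) = 0.016461; P(data | r = 4) = (4/9)(5/9)(4/9)(5/9)(4/9) = 0.027096; P(data | r = 6) = (6/9)(3/9)(6/9)(3/9)(6/9) = 0.032922; P(data | r = 7) = (7/9)(2/9)(7/9)(2/9)(7/9) = 0.023235; P(data | r = 8) = (8/9)(1/9)(8/9)(1/9)(8/9) = 0.0086708.
The prior-weighted likelihoods are 1/11 · 0.0066386 = 0.0006035, 1/11 · 0.016461 = 0.0014964, 2/11 · 0.027096 = 0.0049266, 2/11 · 0.032922 = 0.0059858, 4/11 · 0.023235 = 0.0084491, 1/11 · 0.0086708 = 0.00078825; these sum to 0.02225.
So P(r = 4 | data) = (0.0049266) / (0.02225) = 0.22142.

0.221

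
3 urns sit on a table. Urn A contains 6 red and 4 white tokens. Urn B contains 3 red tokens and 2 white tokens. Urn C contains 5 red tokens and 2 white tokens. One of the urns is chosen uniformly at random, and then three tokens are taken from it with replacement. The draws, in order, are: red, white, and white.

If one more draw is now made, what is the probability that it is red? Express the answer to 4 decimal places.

For each hypothesis, P(data | H) works out to: P(data | urn A) = (6/10)(4/10)(4/10) = 0.096; P(data | urn B) = (3/5)(2/5)(2/5) = 0.096; P(data | urn C) = (5/7)(2/7)(2/7) = 0.058309.
The prior-weighted likelihoods are 1/3 · 0.096 = 0.032, 1/3 · 0.096 = 0.032, 1/3 · 0.058309 = 0.019436; these sum to 0.083436.
Dividing through by the total gives posterior P(urn A | data) = 0.38353, P(urn B | data) = 0.38353, P(urn C | data) = 0.23295.
So P(red next | data) = Σ P(red next | H) P(H | data) = (3/5)(0.38353) + (3/5)(0.38353) + (5/7)(0.23295) = 0.62662.

0.6266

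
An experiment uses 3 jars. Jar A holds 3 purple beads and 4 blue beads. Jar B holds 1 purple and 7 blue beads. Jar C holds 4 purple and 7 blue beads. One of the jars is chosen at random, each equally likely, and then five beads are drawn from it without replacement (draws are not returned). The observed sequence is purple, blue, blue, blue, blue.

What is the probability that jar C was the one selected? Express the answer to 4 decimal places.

Under each hypothesis, the probability of the observed sequence is: P(data | jar A) = (3/7)(4/6)(3/5)(2/4)(1/3) = 0.028571; P(data | jar B) = (1/8)(7/7)(6/6)(5/5)(4/4) = 0.125; P(data | jar C) = (4/11)(7/10)(6/9)(5/8)(4/7) = 0.060606.
The prior-weighted likelihoods are 1/3 · 0.028571 = 0.0095238, 1/3 · 0.125 = 0.041667, 1/3 · 0.060606 = 0.020202; summing to 0.071392.
Therefore the posterior P(jar C | data) = (0.020202) / (0.071392) = 0.28297.

0.2830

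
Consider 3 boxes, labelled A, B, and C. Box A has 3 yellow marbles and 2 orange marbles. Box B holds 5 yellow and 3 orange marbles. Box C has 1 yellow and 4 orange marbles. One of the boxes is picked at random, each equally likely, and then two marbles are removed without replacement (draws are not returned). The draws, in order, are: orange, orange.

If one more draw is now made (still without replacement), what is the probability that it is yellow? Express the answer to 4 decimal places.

0.4823

The likelihood of the observed sequence under each hypothesis: P(data | box A) = (2/5)(1/4) = 1/10; P(data | box B) = (3/8)(2/7) = 3/28; P(data | box C) = (4/5)(3/4) = 3/5.
The prior-weighted likelihoods are 1/3 · 1/10 = 1/30, 1/3 · 3/28 = 1/28, 1/3 · 3/5 = 1/5; with total 113/420.
Normalising, the posterior is P(box A | data) = 14/113, P(box B | data) = 15/113, P(box C | data) = 84/113.
So P(yellow next | data) = Σ P(yellow next | H) P(H | data) = (1)(14/113) + (5/6)(15/113) + (1/3)(84/113) = 109/226.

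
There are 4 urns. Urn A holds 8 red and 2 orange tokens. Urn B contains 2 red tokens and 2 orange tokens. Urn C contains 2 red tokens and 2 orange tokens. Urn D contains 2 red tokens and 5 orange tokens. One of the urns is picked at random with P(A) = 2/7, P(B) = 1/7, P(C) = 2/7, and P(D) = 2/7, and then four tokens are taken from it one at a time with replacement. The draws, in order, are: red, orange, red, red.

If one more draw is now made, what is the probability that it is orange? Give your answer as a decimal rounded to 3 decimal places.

0.372

Under each hypothesis, the probability of the observed sequence is: P(data | urn A) = (8/10)(2/10)(8/10)(8/10) = 0.1024; P(data | urn B) = (2/4)(2/4)(2/4)(2/4) = 0.0625; P(data | urn C) = (2/4)(2/4)(2/4)(2/4) = 0.0625; P(data | urn D) = (2/7)(5/7)(2/7)(2/7) = 0.01666.
The prior-weighted likelihoods are 2/7 · 0.1024 = 0.029257, 1/7 · 0.0625 = 0.0089286, 2/7 · 0.0625 = 0.017857, 2/7 · 0.01666 = 0.0047599; these sum to 0.060803.
Normalising, the posterior is P(urn A | data) = 0.48118, P(urn B | data) = 0.14684, P(urn C | data) = 0.29369, P(urn D | data) = 0.078285.
Averaging over the posterior, P(orange next | data) = (1/5)(0.48118) + (1/2)(0.14684) + (1/2)(0.29369) + (5/7)(0.078285) = 0.37242.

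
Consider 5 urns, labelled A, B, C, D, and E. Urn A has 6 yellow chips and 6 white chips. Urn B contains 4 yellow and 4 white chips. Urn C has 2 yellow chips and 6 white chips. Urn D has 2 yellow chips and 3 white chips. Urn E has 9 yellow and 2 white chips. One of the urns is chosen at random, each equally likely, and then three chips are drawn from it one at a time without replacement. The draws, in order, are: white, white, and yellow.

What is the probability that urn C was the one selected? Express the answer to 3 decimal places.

0.264

The likelihood of the observed sequence under each hypothesis: P(data | urn A) = (6/12)(5/11)(6/10) = 0.13636; P(data | urn B) = (4/8)(3/7)(4/6) = 0.14286; P(data | urn C) = (6/8)(5/7)(2/6) = 0.17857; P(data | urn D) = (3/5)(2/4)(2/3) = 0.2; P(data | urn E) = (2/11)(1/10)(9/9) = 0.018182.
Weighting by the prior gives 1/5 · 0.13636 = 0.027273, 1/5 · 0.14286 = 0.028571, 1/5 · 0.17857 = 0.035714, 1/5 · 0.2 = 0.04, 1/5 · 0.018182 = 0.0036364; with total 0.13519.
By Bayes' rule, P(urn C | data) = (0.035714) / (0.13519) = 0.26417.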